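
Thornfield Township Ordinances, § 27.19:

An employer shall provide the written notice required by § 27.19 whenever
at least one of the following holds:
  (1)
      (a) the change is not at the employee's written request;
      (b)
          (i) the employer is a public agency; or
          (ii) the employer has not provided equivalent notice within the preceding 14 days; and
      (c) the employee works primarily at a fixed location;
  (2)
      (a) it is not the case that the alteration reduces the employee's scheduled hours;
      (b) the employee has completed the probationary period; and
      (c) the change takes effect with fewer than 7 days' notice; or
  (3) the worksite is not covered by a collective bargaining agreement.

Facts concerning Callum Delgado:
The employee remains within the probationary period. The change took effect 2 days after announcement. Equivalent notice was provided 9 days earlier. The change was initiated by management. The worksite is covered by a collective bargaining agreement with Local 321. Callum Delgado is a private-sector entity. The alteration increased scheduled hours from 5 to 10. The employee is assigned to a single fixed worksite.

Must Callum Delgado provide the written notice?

No — not required.

(a) not employee-requested — met.
(i) public agency — fails.
(ii) no recent notice — not met.
(b): F OR F → false.
(c) fixed location — met.
(1) = T AND F AND T = false.
(a) not (hours reduced) — holds.
(b) past probation — fails.
(c) < 7 days' notice — holds.
(2) = T AND F AND T = false.
(3) no CBA — fails.
Overall = F OR F OR F = false.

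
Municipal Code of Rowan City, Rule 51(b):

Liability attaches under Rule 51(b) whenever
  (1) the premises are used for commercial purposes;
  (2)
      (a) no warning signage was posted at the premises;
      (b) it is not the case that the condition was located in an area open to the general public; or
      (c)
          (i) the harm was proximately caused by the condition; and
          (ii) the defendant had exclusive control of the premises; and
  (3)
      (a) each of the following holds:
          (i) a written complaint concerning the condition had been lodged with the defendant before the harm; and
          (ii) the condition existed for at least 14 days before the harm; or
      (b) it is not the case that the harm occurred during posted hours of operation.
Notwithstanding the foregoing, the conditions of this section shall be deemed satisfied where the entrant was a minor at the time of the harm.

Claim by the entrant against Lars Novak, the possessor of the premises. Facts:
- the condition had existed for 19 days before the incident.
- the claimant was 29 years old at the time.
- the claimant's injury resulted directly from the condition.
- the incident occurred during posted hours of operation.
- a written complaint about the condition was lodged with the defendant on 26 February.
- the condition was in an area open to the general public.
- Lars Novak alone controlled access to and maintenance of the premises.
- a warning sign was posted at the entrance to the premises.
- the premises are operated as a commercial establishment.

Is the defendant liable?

(1) commercial use — holds.
(a) no signage posted — not met.
(b) not (public area) — not met.
(i) proximate cause — holds.
(ii) exclusive control — holds.
(c): T AND T → true.
(2) = F OR F OR T = true.
(i) complaint lodged — satisfied.
(ii) condition ≥14 days old — satisfied.
So (a) is satisfied (T AND T).
(b) not (during posted hours) — fails.
(3) = T OR F = true.
Overall = T AND T AND T = true.
Exception (entrant a minor) — not satisfied.
Result: main true OR exception false → true.

Yes — liable.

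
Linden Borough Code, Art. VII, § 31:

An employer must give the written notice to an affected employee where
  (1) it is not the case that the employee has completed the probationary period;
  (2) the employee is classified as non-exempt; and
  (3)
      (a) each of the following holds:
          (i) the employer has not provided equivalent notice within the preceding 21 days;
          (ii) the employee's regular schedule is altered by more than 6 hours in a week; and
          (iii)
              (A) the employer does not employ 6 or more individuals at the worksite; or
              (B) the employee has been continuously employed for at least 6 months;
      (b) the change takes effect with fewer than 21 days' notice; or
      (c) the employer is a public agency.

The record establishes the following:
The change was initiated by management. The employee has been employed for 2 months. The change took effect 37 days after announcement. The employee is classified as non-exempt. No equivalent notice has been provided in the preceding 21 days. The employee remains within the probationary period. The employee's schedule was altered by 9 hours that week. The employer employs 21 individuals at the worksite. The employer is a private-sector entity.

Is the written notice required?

(1) not (past probation) — holds.
(2) non-exempt — met.
(i) no recent notice — met.
(ii) schedule shift > 6h — met.
(A) not (≥ 6 at site) — fails.
(B) tenure ≥ 6 mo. — fails.
So (iii) is not satisfied (F OR F).
So (a) is not satisfied (T AND T AND F).
(b) < 21 days' notice — not satisfied.
(c) public agency — not satisfied.
(3) = F OR F OR F = false.
Overall: T AND T AND F → false.

No — not required.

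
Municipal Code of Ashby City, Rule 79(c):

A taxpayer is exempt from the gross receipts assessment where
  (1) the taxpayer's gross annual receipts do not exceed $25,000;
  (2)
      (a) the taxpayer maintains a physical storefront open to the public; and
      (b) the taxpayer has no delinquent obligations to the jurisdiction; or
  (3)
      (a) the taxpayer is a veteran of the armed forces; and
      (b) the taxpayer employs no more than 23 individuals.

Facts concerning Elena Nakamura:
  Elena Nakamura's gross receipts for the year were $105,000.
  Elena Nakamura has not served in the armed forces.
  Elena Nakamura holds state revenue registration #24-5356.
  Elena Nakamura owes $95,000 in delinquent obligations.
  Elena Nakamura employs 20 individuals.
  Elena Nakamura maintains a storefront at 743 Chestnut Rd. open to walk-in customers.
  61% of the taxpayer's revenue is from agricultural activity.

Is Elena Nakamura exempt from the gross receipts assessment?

No — not exempt.

(1) receipts ≤ $25,000 — not satisfied.
(a) has storefront — satisfied.
(b) no delinquency — fails.
(2) = T AND F = false.
(a) veteran — not satisfied.
(b) ≤ 23 employees — holds.
(3) = F AND T = false.
Overall = F OR F OR F = false.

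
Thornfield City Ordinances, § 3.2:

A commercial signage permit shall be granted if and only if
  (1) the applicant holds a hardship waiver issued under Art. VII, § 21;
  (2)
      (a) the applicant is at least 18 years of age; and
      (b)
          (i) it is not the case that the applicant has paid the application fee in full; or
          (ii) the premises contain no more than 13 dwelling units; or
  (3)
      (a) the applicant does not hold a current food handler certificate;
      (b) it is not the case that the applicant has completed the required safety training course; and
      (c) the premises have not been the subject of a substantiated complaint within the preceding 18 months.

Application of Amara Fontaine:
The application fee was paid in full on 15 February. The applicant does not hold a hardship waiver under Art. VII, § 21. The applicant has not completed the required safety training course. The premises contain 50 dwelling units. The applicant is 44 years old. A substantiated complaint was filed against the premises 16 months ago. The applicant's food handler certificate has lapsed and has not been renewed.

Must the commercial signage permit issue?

No — denied.

(1) hardship waiver — not satisfied.
(a) age ≥ 18 — met.
(i) not (fee paid) — not met.
(ii) ≤ 13 units — not met.
(b): F OR F → false.
So (2) is not satisfied (T AND F).
(a) not (food handler cert.) — met.
(b) not (safety training) — met.
(c) no complaint in 18 mo. — not satisfied.
(3): T AND T AND F → false.
Overall = F OR F OR F = false.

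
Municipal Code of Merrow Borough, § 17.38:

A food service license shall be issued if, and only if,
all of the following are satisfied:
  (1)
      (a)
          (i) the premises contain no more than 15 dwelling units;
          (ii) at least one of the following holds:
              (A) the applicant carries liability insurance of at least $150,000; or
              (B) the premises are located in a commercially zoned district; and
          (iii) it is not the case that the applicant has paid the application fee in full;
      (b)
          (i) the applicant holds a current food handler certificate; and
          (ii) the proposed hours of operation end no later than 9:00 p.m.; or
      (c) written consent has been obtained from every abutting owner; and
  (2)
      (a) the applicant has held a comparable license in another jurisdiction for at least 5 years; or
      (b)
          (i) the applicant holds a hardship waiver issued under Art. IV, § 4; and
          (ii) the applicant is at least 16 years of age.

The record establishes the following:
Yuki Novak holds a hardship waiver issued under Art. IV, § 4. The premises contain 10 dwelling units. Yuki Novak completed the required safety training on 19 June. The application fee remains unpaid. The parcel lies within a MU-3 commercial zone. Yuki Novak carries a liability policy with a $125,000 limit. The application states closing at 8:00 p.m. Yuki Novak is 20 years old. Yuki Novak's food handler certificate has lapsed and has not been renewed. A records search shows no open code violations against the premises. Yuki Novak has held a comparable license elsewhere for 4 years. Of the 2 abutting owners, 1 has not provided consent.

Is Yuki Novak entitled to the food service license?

(i) ≤ 15 units — satisfied.
(A) insurance ≥ $150,000 — not satisfied.
(B) commercially zoned — holds.
(ii) = F OR T = true.
(iii) not (fee paid) — met.
(a) = T AND T AND T = true.
(i) food handler cert. — not met.
(ii) closes by 9 p.m. — holds.
(b) = F AND T = false.
(c) all abutters consent — not satisfied.
So (1) is satisfied (T OR F OR F).
(a) prior license ≥ 5 yr — not met.
(i) hardship waiver — satisfied.
(ii) age ≥ 16 — met.
(b) = T AND T = true.
(2): F OR T → true.
So Overall is satisfied (T AND T).

Yes — granted.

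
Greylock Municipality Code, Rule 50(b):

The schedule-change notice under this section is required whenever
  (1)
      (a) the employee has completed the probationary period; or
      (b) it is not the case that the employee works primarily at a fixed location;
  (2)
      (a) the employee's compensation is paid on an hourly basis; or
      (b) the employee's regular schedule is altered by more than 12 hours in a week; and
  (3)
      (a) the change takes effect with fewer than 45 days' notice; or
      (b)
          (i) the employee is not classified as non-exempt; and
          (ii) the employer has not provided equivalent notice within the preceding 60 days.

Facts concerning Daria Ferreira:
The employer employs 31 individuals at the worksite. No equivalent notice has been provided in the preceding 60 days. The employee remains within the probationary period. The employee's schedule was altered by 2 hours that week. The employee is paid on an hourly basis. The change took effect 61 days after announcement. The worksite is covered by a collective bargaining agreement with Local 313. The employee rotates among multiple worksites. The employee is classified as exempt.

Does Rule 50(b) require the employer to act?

Yes — required.

(a) past probation — not satisfied.
(b) not (fixed location) — met.
(1): F OR T → true.
(a) hourly-paid — holds.
(b) schedule shift > 12h — not satisfied.
(2) = T OR F = true.
(a) < 45 days' notice — fails.
(i) not (non-exempt) — holds.
(ii) no recent notice — satisfied.
So (b) is satisfied (T AND T).
So (3) is satisfied (F OR T).
Overall = T AND T AND T = true.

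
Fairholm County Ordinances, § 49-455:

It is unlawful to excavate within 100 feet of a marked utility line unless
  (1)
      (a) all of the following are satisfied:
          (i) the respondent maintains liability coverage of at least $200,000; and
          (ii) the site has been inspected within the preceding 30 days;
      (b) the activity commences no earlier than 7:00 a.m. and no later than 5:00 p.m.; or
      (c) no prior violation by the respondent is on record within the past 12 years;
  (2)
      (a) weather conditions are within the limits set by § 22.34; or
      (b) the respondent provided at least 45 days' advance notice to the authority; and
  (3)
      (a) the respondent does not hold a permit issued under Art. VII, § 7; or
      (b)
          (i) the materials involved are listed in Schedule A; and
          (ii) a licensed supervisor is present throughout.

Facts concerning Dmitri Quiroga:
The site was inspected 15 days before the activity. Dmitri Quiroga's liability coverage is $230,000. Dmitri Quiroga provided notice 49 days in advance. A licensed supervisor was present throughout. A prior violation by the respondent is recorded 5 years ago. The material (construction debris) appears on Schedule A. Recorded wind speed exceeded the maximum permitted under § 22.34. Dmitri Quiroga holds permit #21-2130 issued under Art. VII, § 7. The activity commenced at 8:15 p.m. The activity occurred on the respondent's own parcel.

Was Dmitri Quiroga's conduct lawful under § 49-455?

Yes — lawful.

(i) coverage ≥ $200,000 — holds.
(ii) site inspected — holds.
(a) = T AND T = true.
(b) start within hours — not met.
(c) no prior violation — fails.
(1) = T OR F OR F = true.
(a) weather ok — fails.
(b) ≥45 days' notice — holds.
(2): F OR T → true.
(a) not (holds permit) — fails.
(i) Schedule A material — met.
(ii) supervisor present — holds.
(b): T AND T → true.
(3) = F OR T = true.
Overall: T AND T AND T → true.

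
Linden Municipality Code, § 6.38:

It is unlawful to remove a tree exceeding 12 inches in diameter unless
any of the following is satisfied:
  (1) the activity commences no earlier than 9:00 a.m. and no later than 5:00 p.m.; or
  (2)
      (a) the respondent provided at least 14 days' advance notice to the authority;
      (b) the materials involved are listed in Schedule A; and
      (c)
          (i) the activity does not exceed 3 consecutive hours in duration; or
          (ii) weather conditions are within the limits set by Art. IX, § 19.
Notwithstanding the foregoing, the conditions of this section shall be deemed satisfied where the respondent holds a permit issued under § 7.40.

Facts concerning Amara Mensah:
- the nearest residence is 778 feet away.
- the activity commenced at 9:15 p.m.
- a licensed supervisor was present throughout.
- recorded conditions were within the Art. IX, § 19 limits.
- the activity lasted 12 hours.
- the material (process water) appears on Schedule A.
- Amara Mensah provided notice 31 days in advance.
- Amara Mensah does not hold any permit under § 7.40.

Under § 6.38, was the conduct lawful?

(1) start within hours — not met.
(a) ≥14 days' notice — met.
(b) Schedule A material — met.
(i) ≤ 3 hrs duration — fails.
(ii) weather ok — met.
(c): F OR T → true.
(2): T AND T AND T → true.
Overall: F OR T → true.
Exception (holds permit) — not satisfied.
Result: main true OR exception false → true.

Yes — lawful.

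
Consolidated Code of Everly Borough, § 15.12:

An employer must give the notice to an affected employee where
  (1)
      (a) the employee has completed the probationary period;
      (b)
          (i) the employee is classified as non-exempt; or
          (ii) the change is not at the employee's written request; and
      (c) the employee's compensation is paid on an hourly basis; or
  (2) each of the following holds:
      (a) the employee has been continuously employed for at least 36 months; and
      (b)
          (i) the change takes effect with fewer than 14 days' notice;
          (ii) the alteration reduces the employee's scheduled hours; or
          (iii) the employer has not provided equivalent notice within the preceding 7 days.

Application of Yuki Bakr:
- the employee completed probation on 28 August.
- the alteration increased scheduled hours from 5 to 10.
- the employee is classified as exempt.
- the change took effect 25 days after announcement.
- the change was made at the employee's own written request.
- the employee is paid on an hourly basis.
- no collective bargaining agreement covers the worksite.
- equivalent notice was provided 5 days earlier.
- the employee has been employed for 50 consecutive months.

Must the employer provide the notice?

(a) past probation — met.
(i) non-exempt — not met.
(ii) not employee-requested — not met.
(b) = F OR F = false.
(c) hourly-paid — satisfied.
(1): T AND F AND T → false.
(a) tenure ≥ 36 mo. — met.
(i) < 14 days' notice — not satisfied.
(ii) hours reduced — not satisfied.
(iii) no recent notice — not met.
So (b) is not satisfied (F OR F OR F).
(2) = T AND F = false.
Overall: F OR F → false.

No — not required.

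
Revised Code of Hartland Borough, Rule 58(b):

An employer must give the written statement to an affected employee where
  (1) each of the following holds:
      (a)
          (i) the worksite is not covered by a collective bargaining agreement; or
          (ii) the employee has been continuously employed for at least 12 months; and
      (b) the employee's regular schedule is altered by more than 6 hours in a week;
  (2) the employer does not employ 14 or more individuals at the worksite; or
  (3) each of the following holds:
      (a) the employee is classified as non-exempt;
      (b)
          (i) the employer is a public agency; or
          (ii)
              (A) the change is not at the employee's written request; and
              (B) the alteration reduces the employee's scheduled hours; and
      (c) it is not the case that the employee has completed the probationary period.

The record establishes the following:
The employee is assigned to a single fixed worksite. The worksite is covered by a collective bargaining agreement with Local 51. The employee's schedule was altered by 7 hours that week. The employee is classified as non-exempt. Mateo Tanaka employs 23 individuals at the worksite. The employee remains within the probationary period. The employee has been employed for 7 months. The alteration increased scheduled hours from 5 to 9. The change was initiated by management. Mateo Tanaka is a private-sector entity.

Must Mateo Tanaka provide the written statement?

(i) no CBA — not met.
(ii) tenure ≥ 12 mo. — not satisfied.
(a) = F OR F = false.
(b) schedule shift > 6h — holds.
So (1) is not satisfied (F AND T).
(2) not (≥ 14 at site) — not satisfied.
(a) non-exempt — holds.
(i) public agency — not satisfied.
(A) not employee-requested — met.
(B) hours reduced — not satisfied.
So (ii) is not satisfied (T AND F).
(b) = F OR F = false.
(c) not (past probation) — met.
So (3) is not satisfied (T AND F AND T).
Overall = F OR F OR F = false.

No — not required.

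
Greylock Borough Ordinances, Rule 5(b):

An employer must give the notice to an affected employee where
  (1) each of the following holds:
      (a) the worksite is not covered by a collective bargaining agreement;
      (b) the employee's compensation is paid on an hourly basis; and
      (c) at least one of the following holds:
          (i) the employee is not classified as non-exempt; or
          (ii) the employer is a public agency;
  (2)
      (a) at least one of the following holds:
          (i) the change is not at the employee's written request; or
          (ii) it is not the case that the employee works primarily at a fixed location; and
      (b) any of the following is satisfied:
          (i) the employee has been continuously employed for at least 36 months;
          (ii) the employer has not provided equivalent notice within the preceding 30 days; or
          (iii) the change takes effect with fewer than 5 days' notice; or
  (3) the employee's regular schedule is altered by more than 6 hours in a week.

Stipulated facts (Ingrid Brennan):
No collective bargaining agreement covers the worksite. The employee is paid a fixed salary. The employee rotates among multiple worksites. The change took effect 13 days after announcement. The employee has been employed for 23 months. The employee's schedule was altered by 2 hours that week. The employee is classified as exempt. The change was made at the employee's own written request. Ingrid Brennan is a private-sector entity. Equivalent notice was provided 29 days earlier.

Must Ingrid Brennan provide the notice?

(a) no CBA — holds.
(b) hourly-paid — fails.
(i) not (non-exempt) — met.
(ii) public agency — not satisfied.
So (c) is satisfied (T OR F).
So (1) is not satisfied (T AND F AND T).
(i) not employee-requested — not satisfied.
(ii) not (fixed location) — met.
(a) = F OR T = true.
(i) tenure ≥ 36 mo. — fails.
(ii) no recent notice — fails.
(iii) < 5 days' notice — fails.
(b): F OR F OR F → false.
(2): T AND F → false.
(3) schedule shift > 6h — not satisfied.
So Overall is not satisfied (F OR F OR F).

No — not required.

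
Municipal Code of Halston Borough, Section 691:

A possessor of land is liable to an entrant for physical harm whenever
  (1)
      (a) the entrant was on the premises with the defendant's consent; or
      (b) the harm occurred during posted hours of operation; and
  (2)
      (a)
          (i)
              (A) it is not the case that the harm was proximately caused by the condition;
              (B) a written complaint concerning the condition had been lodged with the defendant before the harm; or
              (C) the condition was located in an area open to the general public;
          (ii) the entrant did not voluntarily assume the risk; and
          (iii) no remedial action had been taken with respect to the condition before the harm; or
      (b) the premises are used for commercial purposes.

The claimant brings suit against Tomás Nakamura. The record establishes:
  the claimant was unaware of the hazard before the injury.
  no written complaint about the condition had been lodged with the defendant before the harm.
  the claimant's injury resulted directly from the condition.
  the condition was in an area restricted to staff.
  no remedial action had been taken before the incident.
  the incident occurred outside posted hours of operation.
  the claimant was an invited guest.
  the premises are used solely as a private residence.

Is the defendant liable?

(a) consent to enter — satisfied.
(b) during posted hours — not satisfied.
(1) = T OR F = true.
(A) not (proximate cause) — not met.
(B) complaint lodged — not satisfied.
(C) public area — fails.
(i): F OR F OR F → false.
(ii) no assumed risk — met.
(iii) no remedial action — met.
So (a) is not satisfied (F AND T AND T).
(b) commercial use — not met.
So (2) is not satisfied (F OR F).
So Overall is not satisfied (T AND F).

No — not liable.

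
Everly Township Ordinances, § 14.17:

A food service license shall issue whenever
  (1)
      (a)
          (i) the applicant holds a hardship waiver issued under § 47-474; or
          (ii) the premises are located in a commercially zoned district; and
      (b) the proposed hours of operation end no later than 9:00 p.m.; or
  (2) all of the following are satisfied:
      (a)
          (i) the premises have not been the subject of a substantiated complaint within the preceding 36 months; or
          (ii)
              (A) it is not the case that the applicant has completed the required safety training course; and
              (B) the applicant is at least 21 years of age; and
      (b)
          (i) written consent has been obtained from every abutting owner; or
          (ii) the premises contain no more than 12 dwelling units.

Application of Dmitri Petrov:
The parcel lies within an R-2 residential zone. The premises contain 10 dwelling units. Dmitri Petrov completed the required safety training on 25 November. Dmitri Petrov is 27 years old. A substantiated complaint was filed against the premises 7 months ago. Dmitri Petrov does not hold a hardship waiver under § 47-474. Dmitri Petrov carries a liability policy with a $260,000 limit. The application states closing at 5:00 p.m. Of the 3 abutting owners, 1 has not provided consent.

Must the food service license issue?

(i) hardship waiver — not met.
(ii) commercially zoned — not satisfied.
So (a) is not satisfied (F OR F).
(b) closes by 9 p.m. — satisfied.
(1) = F AND T = false.
(i) no complaint in 36 mo. — not met.
(A) not (safety training) — not satisfied.
(B) age ≥ 21 — holds.
(ii) = F AND T = false.
(a): F OR F → false.
(i) all abutters consent — fails.
(ii) ≤ 12 units — satisfied.
(b): F OR T → true.
So (2) is not satisfied (F AND T).
So Overall is not satisfied (F OR F).

No — denied.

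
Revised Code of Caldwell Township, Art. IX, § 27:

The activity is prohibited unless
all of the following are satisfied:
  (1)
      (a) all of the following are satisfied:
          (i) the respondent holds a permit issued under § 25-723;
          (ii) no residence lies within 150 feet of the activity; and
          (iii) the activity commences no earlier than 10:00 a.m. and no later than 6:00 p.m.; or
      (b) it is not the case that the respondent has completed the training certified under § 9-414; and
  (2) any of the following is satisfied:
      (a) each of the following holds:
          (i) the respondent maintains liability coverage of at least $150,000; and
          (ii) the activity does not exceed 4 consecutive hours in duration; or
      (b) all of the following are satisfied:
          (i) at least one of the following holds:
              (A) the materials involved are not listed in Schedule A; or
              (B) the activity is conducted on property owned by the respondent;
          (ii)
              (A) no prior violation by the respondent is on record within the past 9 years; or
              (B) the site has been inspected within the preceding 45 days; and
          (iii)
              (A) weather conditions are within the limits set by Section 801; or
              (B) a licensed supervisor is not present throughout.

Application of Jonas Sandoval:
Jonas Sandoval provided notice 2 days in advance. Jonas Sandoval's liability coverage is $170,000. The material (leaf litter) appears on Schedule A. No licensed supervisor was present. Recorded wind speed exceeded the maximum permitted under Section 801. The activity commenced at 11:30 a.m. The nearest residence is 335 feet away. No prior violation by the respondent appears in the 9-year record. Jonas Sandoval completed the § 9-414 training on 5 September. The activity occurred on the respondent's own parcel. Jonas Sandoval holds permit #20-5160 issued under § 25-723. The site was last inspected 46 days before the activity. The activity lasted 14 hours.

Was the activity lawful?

Yes — lawful.

(i) holds permit — satisfied.
(ii) no residence in 150 ft — holds.
(iii) start within hours — met.
(a): T AND T AND T → true.
(b) not (training certified) — not met.
(1): T OR F → true.
(i) coverage ≥ $150,000 — satisfied.
(ii) ≤ 4 hrs duration — not satisfied.
(a): T AND F → false.
(A) not (Schedule A material) — not met.
(B) own property — holds.
(i): F OR T → true.
(A) no prior violation — satisfied.
(B) site inspected — fails.
So (ii) is satisfied (T OR F).
(A) weather ok — not met.
(B) not (supervisor present) — holds.
(iii): F OR T → true.
(b) = T AND T AND T = true.
(2): F OR T → true.
Overall: T AND T → true.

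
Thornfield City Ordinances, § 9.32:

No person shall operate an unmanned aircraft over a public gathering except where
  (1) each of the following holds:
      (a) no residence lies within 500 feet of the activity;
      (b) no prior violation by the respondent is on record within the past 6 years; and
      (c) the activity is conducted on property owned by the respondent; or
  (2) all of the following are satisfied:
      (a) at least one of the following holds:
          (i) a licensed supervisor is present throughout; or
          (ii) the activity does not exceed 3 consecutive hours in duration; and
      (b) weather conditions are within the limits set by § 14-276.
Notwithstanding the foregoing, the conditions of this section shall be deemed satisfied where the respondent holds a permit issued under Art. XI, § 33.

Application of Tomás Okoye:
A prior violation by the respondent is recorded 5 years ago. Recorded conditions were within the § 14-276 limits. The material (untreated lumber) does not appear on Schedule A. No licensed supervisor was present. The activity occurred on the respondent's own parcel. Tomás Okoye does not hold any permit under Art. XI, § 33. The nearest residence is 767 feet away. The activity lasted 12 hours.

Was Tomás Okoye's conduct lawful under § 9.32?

(a) no residence in 500 ft — met.
(b) no prior violation — fails.
(c) own property — holds.
(1): T AND F AND T → false.
(i) supervisor present — not met.
(ii) ≤ 3 hrs duration — fails.
So (a) is not satisfied (F OR F).
(b) weather ok — satisfied.
(2) = F AND T = false.
Overall = F OR F = false.
Exception (holds permit) — not satisfied.
Result: main false OR exception false → false.

No — unlawful.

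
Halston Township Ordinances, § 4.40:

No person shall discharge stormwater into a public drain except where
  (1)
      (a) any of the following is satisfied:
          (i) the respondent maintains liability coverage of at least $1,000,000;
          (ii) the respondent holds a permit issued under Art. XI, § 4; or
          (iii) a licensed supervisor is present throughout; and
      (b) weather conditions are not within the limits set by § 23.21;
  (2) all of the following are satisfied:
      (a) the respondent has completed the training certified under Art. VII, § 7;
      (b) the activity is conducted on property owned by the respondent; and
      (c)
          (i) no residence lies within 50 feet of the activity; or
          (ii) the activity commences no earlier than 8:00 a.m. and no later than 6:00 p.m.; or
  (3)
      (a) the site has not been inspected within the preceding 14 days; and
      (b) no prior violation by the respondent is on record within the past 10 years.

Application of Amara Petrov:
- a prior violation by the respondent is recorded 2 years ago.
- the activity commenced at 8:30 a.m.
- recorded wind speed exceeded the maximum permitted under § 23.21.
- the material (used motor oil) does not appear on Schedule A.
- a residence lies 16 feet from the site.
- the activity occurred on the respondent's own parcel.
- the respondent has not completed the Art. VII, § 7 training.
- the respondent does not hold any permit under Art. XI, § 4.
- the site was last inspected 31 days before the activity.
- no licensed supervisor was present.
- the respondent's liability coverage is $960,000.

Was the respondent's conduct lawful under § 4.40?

(i) coverage ≥ $1,000,000 — not met.
(ii) holds permit — fails.
(iii) supervisor present — fails.
(a) = F OR F OR F = false.
(b) not (weather ok) — met.
(1) = F AND T = false.
(a) training certified — not satisfied.
(b) own property — holds.
(i) no residence in 50 ft — not met.
(ii) start within hours — satisfied.
So (c) is satisfied (F OR T).
(2) = F AND T AND T = false.
(a) not (site inspected) — met.
(b) no prior violation — not met.
So (3) is not satisfied (T AND F).
Overall: F OR F OR F → false.

No — unlawful.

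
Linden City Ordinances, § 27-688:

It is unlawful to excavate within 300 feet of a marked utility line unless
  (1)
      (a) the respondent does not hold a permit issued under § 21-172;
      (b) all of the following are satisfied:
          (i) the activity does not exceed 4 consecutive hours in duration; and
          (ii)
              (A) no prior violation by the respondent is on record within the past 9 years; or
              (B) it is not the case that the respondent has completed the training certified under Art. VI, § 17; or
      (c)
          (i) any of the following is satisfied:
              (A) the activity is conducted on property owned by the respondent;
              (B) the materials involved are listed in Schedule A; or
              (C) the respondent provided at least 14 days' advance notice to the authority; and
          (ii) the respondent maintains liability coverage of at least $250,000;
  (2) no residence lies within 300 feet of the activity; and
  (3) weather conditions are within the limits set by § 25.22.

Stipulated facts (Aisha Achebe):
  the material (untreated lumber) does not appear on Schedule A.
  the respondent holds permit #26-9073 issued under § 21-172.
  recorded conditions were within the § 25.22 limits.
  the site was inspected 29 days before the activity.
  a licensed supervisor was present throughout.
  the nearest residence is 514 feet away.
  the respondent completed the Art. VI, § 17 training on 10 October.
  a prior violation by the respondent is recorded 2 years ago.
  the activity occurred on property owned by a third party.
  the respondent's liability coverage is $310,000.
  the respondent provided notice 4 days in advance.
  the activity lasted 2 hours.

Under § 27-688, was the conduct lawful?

(a) not (holds permit) — fails.
(i) ≤ 4 hrs duration — met.
(A) no prior violation — not satisfied.
(B) not (training certified) — fails.
(ii): F OR F → false.
(b): T AND F → false.
(A) own property — fails.
(B) Schedule A material — not met.
(C) ≥14 days' notice — fails.
So (i) is not satisfied (F OR F OR F).
(ii) coverage ≥ $250,000 — holds.
(c) = F AND T = false.
(1) = F OR F OR F = false.
(2) no residence in 300 ft — met.
(3) weather ok — holds.
Overall = F AND T AND T = false.

No — unlawful.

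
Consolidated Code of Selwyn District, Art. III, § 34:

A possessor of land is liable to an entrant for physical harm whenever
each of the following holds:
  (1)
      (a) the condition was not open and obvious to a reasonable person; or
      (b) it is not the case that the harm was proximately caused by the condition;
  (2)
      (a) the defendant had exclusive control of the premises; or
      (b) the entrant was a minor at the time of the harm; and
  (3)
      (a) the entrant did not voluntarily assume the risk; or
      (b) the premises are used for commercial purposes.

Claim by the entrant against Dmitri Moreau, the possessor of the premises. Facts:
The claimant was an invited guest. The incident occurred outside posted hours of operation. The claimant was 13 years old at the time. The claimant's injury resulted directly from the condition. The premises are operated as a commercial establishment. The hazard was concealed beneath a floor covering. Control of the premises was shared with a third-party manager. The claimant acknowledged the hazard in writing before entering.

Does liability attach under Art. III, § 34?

(a) not open/obvious — holds.
(b) not (proximate cause) — fails.
So (1) is satisfied (T OR F).
(a) exclusive control — fails.
(b) entrant a minor — holds.
So (2) is satisfied (F OR T).
(a) no assumed risk — not satisfied.
(b) commercial use — satisfied.
(3) = F OR T = true.
So Overall is satisfied (T AND T AND T).

Yes — liable.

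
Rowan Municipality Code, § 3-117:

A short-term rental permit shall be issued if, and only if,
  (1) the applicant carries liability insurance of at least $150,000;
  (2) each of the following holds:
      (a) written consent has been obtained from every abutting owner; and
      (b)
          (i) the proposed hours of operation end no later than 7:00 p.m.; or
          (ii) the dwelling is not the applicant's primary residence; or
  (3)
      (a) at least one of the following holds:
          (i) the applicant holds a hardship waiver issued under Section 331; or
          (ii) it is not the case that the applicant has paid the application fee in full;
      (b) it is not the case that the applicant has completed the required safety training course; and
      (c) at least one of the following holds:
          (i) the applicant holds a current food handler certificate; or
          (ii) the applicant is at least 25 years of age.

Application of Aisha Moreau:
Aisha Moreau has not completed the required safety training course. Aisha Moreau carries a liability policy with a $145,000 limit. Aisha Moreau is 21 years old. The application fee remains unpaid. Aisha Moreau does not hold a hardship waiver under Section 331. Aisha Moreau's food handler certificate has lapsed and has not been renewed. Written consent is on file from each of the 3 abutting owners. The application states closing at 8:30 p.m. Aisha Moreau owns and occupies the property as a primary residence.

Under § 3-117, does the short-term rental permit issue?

(1) insurance ≥ $150,000 — not met.
(a) all abutters consent — holds.
(i) closes by 7 p.m. — not satisfied.
(ii) not (primary residence) — not met.
(b): F OR F → false.
So (2) is not satisfied (T AND F).
(i) hardship waiver — fails.
(ii) not (fee paid) — holds.
So (a) is satisfied (F OR T).
(b) not (safety training) — satisfied.
(i) food handler cert. — fails.
(ii) age ≥ 25 — fails.
(c): F OR F → false.
(3): T AND T AND F → false.
So Overall is not satisfied (F OR F OR F).

No — denied.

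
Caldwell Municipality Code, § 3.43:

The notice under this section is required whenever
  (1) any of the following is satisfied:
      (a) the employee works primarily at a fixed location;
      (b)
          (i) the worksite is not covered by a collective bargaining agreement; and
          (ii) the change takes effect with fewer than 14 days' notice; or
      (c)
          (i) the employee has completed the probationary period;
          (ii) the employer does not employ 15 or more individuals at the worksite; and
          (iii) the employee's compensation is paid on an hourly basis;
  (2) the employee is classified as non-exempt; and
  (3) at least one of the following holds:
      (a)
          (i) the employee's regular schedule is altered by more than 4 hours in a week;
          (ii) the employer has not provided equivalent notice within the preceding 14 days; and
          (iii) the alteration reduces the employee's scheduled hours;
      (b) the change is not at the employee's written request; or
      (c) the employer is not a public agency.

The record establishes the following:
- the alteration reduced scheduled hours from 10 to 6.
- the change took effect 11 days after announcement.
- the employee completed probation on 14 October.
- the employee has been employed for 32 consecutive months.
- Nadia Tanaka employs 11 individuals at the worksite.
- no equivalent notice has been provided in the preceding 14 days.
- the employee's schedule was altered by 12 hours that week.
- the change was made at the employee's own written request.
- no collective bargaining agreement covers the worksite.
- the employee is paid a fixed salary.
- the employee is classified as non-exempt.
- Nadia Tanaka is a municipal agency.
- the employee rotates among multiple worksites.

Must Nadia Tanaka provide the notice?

Yes — required.

(a) fixed location — not met.
(i) no CBA — met.
(ii) < 14 days' notice — met.
(b) = T AND T = true.
(i) past probation — holds.
(ii) not (≥ 15 at site) — satisfied.
(iii) hourly-paid — not met.
(c) = T AND T AND F = false.
(1) = F OR T OR F = true.
(2) non-exempt — holds.
(i) schedule shift > 4h — holds.
(ii) no recent notice — holds.
(iii) hours reduced — holds.
(a) = T AND T AND T = true.
(b) not employee-requested — fails.
(c) not (public agency) — not satisfied.
So (3) is satisfied (T OR F OR F).
Overall = T AND T AND T = true.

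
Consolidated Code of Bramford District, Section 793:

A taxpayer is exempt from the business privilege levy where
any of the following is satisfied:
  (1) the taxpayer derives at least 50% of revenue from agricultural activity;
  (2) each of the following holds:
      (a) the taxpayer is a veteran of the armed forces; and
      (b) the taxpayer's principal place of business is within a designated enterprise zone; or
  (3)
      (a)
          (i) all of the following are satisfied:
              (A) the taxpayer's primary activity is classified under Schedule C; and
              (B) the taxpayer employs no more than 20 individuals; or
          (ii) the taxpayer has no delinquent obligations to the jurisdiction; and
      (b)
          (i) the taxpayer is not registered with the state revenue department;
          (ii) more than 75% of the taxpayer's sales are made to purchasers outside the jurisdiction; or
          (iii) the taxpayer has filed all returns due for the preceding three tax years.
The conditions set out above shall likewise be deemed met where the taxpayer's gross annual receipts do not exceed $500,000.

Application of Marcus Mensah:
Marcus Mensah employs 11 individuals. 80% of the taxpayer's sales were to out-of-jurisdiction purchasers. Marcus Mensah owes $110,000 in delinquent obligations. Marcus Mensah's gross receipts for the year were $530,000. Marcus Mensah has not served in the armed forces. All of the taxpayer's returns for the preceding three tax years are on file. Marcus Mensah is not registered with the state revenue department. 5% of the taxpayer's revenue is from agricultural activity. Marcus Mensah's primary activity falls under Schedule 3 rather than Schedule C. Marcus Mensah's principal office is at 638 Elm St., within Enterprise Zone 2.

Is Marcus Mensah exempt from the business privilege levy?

No — not exempt.

(1) ≥50% agricultural — fails.
(a) veteran — not satisfied.
(b) in enterprise zone — satisfied.
So (2) is not satisfied (F AND T).
(A) Schedule C activity — not satisfied.
(B) ≤ 20 employees — satisfied.
(i): F AND T → false.
(ii) no delinquency — not satisfied.
(a): F OR F → false.
(i) not (state-registered) — met.
(ii) >75% out-of-jur. sales — satisfied.
(iii) returns current — holds.
So (b) is satisfied (T OR T OR T).
(3): F AND T → false.
So Overall is not satisfied (F OR F OR F).
Exception (receipts ≤ $500,000) — not satisfied.
Result: main false OR exception false → false.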